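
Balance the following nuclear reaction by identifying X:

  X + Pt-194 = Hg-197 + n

alpha particle

Conserve mass number: A + 194 = 197 + 1, so A = 4.
Conserve atomic number: Z + 78 = 80 + 0, so Z = 2.
A = 4 and Z = 2 is He-4 — an alpha particle.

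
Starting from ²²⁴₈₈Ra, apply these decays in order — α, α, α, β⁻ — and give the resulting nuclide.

Bi-212

Start: (A, Z) = (224, 88).
After α: (220, 86).
After α: (216, 84).
After α: (212, 82).
After β⁻: (212, 83).
Z = 83 is bismuth.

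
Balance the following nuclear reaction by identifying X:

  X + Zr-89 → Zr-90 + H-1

Conserve mass number: A + 89 = 90 + 1, so A = 2.
Conserve atomic number: Z + 40 = 40 + 1, so Z = 1.
A = 2 and Z = 1 is H-2 — a deuteron.

deuteron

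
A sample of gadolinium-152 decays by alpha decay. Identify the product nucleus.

Alpha decay: mass number changes by -4, atomic number by -2.
A: 152 − 4 = 148; Z: 64 − 2 = 62.
Z = 62 is samarium, so the daughter is samarium-148.

Sm-148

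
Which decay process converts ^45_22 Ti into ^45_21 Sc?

ΔA = 45 − 45 = 0; ΔZ = 21 − 22 = -1.
A is unchanged and Z drops by 1 — a proton has become a neutron (β⁺ emission or electron capture).

beta-plus decay or electron capture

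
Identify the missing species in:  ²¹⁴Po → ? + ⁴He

Pb-210

Conserve mass number: 214 = A + 4, so A = 210.
Conserve atomic number: 84 = Z + 2, so Z = 82.
Z = 82 is lead, so the species is ²¹⁰Pb.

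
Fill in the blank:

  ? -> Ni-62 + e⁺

Conserve mass number: A = 62 + 0, so A = 62.
Conserve atomic number: Z = 28 + 1, so Z = 29.
Z = 29 is copper, so the species is Cu-62.

Cu-62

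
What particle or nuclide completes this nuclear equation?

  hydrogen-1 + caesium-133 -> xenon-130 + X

alpha particle

Conserve mass number: 1 + 133 = 130 + A, so A = 4.
Conserve atomic number: 1 + 55 = 54 + Z, so Z = 2.
A = 4 and Z = 2 is helium-4 — an alpha particle.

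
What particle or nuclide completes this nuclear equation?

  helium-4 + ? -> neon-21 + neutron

O-18

Conserve mass number: 4 + A = 21 + 1, so A = 18.
Conserve atomic number: 2 + Z = 10 + 0, so Z = 8.
Z = 8 is oxygen, so the species is oxygen-18.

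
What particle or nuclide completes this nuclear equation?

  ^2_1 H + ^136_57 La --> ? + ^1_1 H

Conserve mass number: 2 + 136 = A + 1, so A = 137.
Conserve atomic number: 1 + 57 = Z + 1, so Z = 57.
Z = 57 is lanthanum, so the species is ^137_57 La.

La-137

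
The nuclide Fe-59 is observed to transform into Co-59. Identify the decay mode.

ΔA = 59 − 59 = 0; ΔZ = 27 − 26 = +1.
A is unchanged and Z rises by 1 — a neutron has become a proton (β⁻ decay).

beta-minus decay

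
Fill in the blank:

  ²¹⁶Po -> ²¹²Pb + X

Conserve mass number: 216 = 212 + A, so A = 4.
Conserve atomic number: 84 = 82 + Z, so Z = 2.
A = 4 and Z = 2 is ⁴He — an alpha particle.

alpha particle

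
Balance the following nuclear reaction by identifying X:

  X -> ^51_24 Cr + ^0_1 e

Conserve mass number: A = 51 + 0, so A = 51.
Conserve atomic number: Z = 24 + 1, so Z = 25.
Z = 25 is manganese, so the species is ^51_25 Mn.

Mn-51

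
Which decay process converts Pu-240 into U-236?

alpha decay

ΔA = 236 − 240 = -4; ΔZ = 92 − 94 = -2.
A drops by 4 and Z drops by 2 — the signature of alpha emission.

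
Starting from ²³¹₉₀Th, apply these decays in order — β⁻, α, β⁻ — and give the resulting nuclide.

Th-227

Start: (A, Z) = (231, 90).
After β⁻: (231, 91).
After α: (227, 89).
After β⁻: (227, 90).
Z = 90 is thorium.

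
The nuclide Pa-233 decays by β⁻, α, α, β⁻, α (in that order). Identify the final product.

Fr-221

Start: (A, Z) = (233, 91).
After β⁻: (233, 92).
After α: (229, 90).
After α: (225, 88).
After β⁻: (225, 89).
After α: (221, 87).
Z = 87 is francium.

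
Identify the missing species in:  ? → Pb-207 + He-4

Po-211

Conserve mass number: A = 207 + 4, so A = 211.
Conserve atomic number: Z = 82 + 2, so Z = 84.
Z = 84 is polonium, so the species is Po-211.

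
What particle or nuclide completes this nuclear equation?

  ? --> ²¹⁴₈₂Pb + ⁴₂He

Po-218

Conserve mass number: A = 214 + 4, so A = 218.
Conserve atomic number: Z = 82 + 2, so Z = 84.
Z = 84 is polonium, so the species is ²¹⁸₈₄Po.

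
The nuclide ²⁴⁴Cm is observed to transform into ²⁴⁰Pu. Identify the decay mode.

ΔA = 240 − 244 = -4; ΔZ = 94 − 96 = -2.
A drops by 4 and Z drops by 2 — the signature of alpha emission.

alpha decay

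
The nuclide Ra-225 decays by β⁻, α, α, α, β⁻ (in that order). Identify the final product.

Po-213

Start: (A, Z) = (225, 88).
After β⁻: (225, 89).
After α: (221, 87).
After α: (217, 85).
After α: (213, 83).
After β⁻: (213, 84).
Z = 84 is polonium.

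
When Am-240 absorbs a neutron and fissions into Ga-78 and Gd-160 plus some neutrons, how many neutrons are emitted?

3

Conserve mass number: 241 = 78 + 160 + k, so k = 241 − 238 = 3.
Check atomic number: 95 = 31 + 64 + 0 = 95. ✓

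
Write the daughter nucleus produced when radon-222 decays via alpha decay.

Alpha decay: mass number changes by -4, atomic number by -2.
A: 222 − 4 = 218; Z: 86 − 2 = 84.
Z = 84 is polonium, so the daughter is polonium-218.

Po-218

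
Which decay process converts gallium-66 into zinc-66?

beta-plus decay or electron capture

ΔA = 66 − 66 = 0; ΔZ = 30 − 31 = -1.
A is unchanged and Z drops by 1 — a proton has become a neutron (β⁺ emission or electron capture).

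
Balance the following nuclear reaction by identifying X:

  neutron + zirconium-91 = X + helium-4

Conserve mass number: 1 + 91 = A + 4, so A = 88.
Conserve atomic number: 0 + 40 = Z + 2, so Z = 38.
Z = 38 is strontium, so the species is strontium-88.

Sr-88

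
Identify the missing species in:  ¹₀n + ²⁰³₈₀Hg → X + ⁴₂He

Conserve mass number: 1 + 203 = A + 4, so A = 200.
Conserve atomic number: 0 + 80 = Z + 2, so Z = 78.
Z = 78 is platinum, so the species is ²⁰⁰₇₈Pt.

Pt-200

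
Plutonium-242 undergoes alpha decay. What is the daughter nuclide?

U-238

Alpha decay: mass number changes by -4, atomic number by -2.
A: 242 − 4 = 238; Z: 94 − 2 = 92.
Z = 92 is uranium, so the daughter is uranium-238.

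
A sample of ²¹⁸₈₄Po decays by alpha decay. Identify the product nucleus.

Alpha decay: mass number changes by -4, atomic number by -2.
A: 218 − 4 = 214; Z: 84 − 2 = 82.
Z = 82 is lead, so the daughter is ²¹⁴₈₂Pb.

Pb-214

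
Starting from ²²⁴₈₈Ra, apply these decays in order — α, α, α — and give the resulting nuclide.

Pb-212

Start: (A, Z) = (224, 88).
After α: (220, 86).
After α: (216, 84).
After α: (212, 82).
Z = 82 is lead.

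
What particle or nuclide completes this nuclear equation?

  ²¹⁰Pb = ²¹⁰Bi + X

Conserve mass number: 210 = 210 + A, so A = 0.
Conserve atomic number: 82 = 83 + Z, so Z = -1.
A = 0 and Z = -1 is e⁻ — a beta-minus particle.

beta-minus particle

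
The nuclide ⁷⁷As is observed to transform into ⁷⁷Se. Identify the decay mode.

beta-minus decay

ΔA = 77 − 77 = 0; ΔZ = 34 − 33 = +1.
A is unchanged and Z rises by 1 — a neutron has become a proton (β⁻ decay).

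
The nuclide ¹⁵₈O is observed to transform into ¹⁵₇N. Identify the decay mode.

beta-plus decay or electron capture

ΔA = 15 − 15 = 0; ΔZ = 7 − 8 = -1.
A is unchanged and Z drops by 1 — a proton has become a neutron (β⁺ emission or electron capture).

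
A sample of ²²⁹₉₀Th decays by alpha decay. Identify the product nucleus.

Alpha decay: mass number changes by -4, atomic number by -2.
A: 229 − 4 = 225; Z: 90 − 2 = 88.
Z = 88 is radium, so the daughter is ²²⁵₈₈Ra.

Ra-225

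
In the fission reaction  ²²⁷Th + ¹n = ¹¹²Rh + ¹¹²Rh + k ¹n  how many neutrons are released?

4

Conserve mass number: 228 = 112 + 112 + k, so k = 228 − 224 = 4.
Check atomic number: 90 = 45 + 45 + 0 = 90. ✓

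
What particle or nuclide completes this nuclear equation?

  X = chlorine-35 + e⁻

S-35

Conserve mass number: A = 35 + 0, so A = 35.
Conserve atomic number: Z = 17 − 1, so Z = 16.
Z = 16 is sulfur, so the species is sulfur-35.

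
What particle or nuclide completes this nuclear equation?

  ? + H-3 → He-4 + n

Conserve mass number: A + 3 = 4 + 1, so A = 2.
Conserve atomic number: Z + 1 = 2 + 0, so Z = 1.
A = 2 and Z = 1 is H-2 — a deuteron.

deuteron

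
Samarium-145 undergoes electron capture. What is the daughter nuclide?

Pm-145

Electron capture: mass number changes by +0, atomic number by -1.
A: 145 = 145; Z: 62 − 1 = 61.
Z = 61 is promethium, so the daughter is promethium-145.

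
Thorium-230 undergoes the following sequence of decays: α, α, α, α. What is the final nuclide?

Pb-214

Start: (A, Z) = (230, 90).
After α: (226, 88).
After α: (222, 86).
After α: (218, 84).
After α: (214, 82).
Z = 82 is lead.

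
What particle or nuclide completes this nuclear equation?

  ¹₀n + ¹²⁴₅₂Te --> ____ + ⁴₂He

Conserve mass number: 1 + 124 = A + 4, so A = 121.
Conserve atomic number: 0 + 52 = Z + 2, so Z = 50.
Z = 50 is tin, so the species is ¹²¹₅₀Sn.

Sn-121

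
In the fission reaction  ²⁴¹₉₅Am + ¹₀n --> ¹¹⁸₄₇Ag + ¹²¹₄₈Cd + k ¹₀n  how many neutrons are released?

3

Conserve mass number: 242 = 118 + 121 + k, so k = 242 − 239 = 3.
Check atomic number: 95 = 47 + 48 + 0 = 95. ✓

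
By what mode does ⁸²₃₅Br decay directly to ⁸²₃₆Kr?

beta-minus decay

ΔA = 82 − 82 = 0; ΔZ = 36 − 35 = +1.
A is unchanged and Z rises by 1 — a neutron has become a proton (β⁻ decay).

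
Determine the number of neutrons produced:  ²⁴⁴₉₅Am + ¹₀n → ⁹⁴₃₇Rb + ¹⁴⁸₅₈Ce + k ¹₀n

Conserve mass number: 245 = 94 + 148 + k, so k = 245 − 242 = 3.
Check atomic number: 95 = 37 + 58 + 0 = 95. ✓

3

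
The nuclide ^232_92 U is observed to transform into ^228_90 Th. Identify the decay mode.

ΔA = 228 − 232 = -4; ΔZ = 90 − 92 = -2.
A drops by 4 and Z drops by 2 — the signature of alpha emission.

alpha decay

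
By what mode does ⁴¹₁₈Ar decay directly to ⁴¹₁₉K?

ΔA = 41 − 41 = 0; ΔZ = 19 − 18 = +1.
A is unchanged and Z rises by 1 — a neutron has become a proton (β⁻ decay).

beta-minus decay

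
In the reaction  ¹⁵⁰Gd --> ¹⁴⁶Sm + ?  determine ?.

Conserve mass number: 150 = 146 + A, so A = 4.
Conserve atomic number: 64 = 62 + Z, so Z = 2.
A = 4 and Z = 2 is ⁴He — an alpha particle.

alpha particle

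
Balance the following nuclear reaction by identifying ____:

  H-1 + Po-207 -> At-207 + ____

neutron

Conserve mass number: 1 + 207 = 207 + A, so A = 1.
Conserve atomic number: 1 + 84 = 85 + Z, so Z = 0.
A = 1 and Z = 0 is n — a neutron.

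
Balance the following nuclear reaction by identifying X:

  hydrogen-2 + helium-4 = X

Conserve mass number: 2 + 4 = A, so A = 6.
Conserve atomic number: 1 + 2 = Z, so Z = 3.
Z = 3 is lithium, so the species is lithium-6.

Li-6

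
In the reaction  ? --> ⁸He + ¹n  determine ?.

He-9

Conserve mass number: A = 8 + 1, so A = 9.
Conserve atomic number: Z = 2 + 0, so Z = 2.
Z = 2 is helium, so the species is ⁹He.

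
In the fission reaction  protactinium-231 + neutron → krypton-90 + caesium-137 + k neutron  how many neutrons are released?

Conserve mass number: 232 = 90 + 137 + k, so k = 232 − 227 = 5.
Check atomic number: 91 = 36 + 55 + 0 = 91. ✓

5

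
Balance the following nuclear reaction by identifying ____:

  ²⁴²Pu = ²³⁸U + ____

Conserve mass number: 242 = 238 + A, so A = 4.
Conserve atomic number: 94 = 92 + Z, so Z = 2.
A = 4 and Z = 2 is ⁴He — an alpha particle.

alpha particle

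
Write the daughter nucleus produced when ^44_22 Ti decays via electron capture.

Electron capture: mass number changes by +0, atomic number by -1.
A: 44 = 44; Z: 22 − 1 = 21.
Z = 21 is scandium, so the daughter is ^44_21 Sc.

Sc-44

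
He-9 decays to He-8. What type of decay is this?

neutron emission

ΔA = 8 − 9 = -1; ΔZ = 2 − 2 = +0.
A drops by 1 with Z unchanged — a neutron was emitted.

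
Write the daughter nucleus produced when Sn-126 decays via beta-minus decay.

Sb-126

Beta-minus decay: mass number changes by +0, atomic number by +1.
A: 126 = 126; Z: 50 + 1 = 51.
Z = 51 is antimony, so the daughter is Sb-126.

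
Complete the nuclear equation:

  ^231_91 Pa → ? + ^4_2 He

Ac-227

Conserve mass number: 231 = A + 4, so A = 227.
Conserve atomic number: 91 = Z + 2, so Z = 89.
Z = 89 is actinium, so the species is ^227_89 Ac.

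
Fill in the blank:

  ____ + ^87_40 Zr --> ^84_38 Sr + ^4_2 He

neutron

Conserve mass number: A + 87 = 84 + 4, so A = 1.
Conserve atomic number: Z + 40 = 38 + 2, so Z = 0.
A = 1 and Z = 0 is ^1_0 n — a neutron.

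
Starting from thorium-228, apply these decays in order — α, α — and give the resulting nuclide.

Start: (A, Z) = (228, 90).
After α: (224, 88).
After α: (220, 86).
Z = 86 is radon.

Rn-220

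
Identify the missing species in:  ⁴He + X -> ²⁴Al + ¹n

Conserve mass number: 4 + A = 24 + 1, so A = 21.
Conserve atomic number: 2 + Z = 13 + 0, so Z = 11.
Z = 11 is sodium, so the species is ²¹Na.

Na-21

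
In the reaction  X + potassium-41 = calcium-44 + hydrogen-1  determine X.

alpha particle

Conserve mass number: A + 41 = 44 + 1, so A = 4.
Conserve atomic number: Z + 19 = 20 + 1, so Z = 2.
A = 4 and Z = 2 is helium-4 — an alpha particle.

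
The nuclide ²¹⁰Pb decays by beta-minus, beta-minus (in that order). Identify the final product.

Po-210

Start: (A, Z) = (210, 82).
After β⁻: (210, 83).
After β⁻: (210, 84).
Z = 84 is polonium.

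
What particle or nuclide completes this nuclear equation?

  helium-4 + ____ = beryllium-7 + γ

Conserve mass number: 4 + A = 7 + 0, so A = 3.
Conserve atomic number: 2 + Z = 4 + 0, so Z = 2.
Z = 2 is helium, so the species is helium-3.

He-3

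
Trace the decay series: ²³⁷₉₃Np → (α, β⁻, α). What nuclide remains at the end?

Th-229

Start: (A, Z) = (237, 93).
After α: (233, 91).
After β⁻: (233, 92).
After α: (229, 90).
Z = 90 is thorium.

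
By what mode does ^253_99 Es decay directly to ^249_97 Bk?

ΔA = 249 − 253 = -4; ΔZ = 97 − 99 = -2.
A drops by 4 and Z drops by 2 — the signature of alpha emission.

alpha decay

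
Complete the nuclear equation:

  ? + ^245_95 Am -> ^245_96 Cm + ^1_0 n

proton

Conserve mass number: A + 245 = 245 + 1, so A = 1.
Conserve atomic number: Z + 95 = 96 + 0, so Z = 1.
A = 1 and Z = 1 is ^1_1 H — a proton.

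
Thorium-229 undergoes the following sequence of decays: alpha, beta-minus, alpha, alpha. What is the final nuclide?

Start: (A, Z) = (229, 90).
After α: (225, 88).
After β⁻: (225, 89).
After α: (221, 87).
After α: (217, 85).
Z = 85 is astatine.

At-217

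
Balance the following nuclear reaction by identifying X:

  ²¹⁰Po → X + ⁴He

Pb-206

Conserve mass number: 210 = A + 4, so A = 206.
Conserve atomic number: 84 = Z + 2, so Z = 82.
Z = 82 is lead, so the species is ²⁰⁶Pb.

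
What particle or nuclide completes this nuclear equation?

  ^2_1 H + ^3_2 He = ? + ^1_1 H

He-4

Conserve mass number: 2 + 3 = A + 1, so A = 4.
Conserve atomic number: 1 + 2 = Z + 1, so Z = 2.
A = 4 and Z = 2 is ^4_2 He — an alpha particle.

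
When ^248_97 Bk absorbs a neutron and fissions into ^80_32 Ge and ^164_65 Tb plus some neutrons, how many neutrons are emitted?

5

Conserve mass number: 249 = 80 + 164 + k, so k = 249 − 244 = 5.
Check atomic number: 97 = 32 + 65 + 0 = 97. ✓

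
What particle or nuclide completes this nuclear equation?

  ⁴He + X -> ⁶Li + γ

Conserve mass number: 4 + A = 6 + 0, so A = 2.
Conserve atomic number: 2 + Z = 3 + 0, so Z = 1.
A = 2 and Z = 1 is ²H — a deuteron.

deuteron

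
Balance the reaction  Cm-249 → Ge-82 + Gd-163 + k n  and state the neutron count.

Conserve mass number: 249 = 82 + 163 + k, so k = 249 − 245 = 4.
Check atomic number: 96 = 32 + 64 + 0 = 96. ✓

4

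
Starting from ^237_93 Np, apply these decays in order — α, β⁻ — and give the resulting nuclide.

U-233

Start: (A, Z) = (237, 93).
After α: (233, 91).
After β⁻: (233, 92).
Z = 92 is uranium.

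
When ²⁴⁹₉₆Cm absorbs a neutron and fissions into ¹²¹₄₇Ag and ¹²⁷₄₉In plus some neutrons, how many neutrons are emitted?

2

Conserve mass number: 250 = 121 + 127 + k, so k = 250 − 248 = 2.
Check atomic number: 96 = 47 + 49 + 0 = 96. ✓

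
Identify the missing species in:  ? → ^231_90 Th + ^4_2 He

U-235

Conserve mass number: A = 231 + 4, so A = 235.
Conserve atomic number: Z = 90 + 2, so Z = 92.
Z = 92 is uranium, so the species is ^235_92 U.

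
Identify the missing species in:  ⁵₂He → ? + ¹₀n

Conserve mass number: 5 = A + 1, so A = 4.
Conserve atomic number: 2 = Z + 0, so Z = 2.
A = 4 and Z = 2 is ⁴₂He — an alpha particle.

He-4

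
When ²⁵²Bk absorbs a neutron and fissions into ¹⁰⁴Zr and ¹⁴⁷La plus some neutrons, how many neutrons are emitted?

2

Conserve mass number: 253 = 104 + 147 + k, so k = 253 − 251 = 2.
Check atomic number: 97 = 40 + 57 + 0 = 97. ✓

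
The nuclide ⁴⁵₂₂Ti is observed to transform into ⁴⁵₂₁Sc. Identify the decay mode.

ΔA = 45 − 45 = 0; ΔZ = 21 − 22 = -1.
A is unchanged and Z drops by 1 — a proton has become a neutron (β⁺ emission or electron capture).

beta-plus decay or electron capture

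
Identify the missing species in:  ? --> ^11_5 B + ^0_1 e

C-11

Conserve mass number: A = 11 + 0, so A = 11.
Conserve atomic number: Z = 5 + 1, so Z = 6.
Z = 6 is carbon, so the species is ^11_6 C.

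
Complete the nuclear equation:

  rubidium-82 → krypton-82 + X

positron

Conserve mass number: 82 = 82 + A, so A = 0.
Conserve atomic number: 37 = 36 + Z, so Z = 1.
A = 0 and Z = 1 is e⁺ — a positron.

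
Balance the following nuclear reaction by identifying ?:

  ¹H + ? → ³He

Conserve mass number: 1 + A = 3, so A = 2.
Conserve atomic number: 1 + Z = 2, so Z = 1.
A = 2 and Z = 1 is ²H — a deuteron.

deuteron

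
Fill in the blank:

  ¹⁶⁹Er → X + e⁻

Conserve mass number: 169 = A + 0, so A = 169.
Conserve atomic number: 68 = Z − 1, so Z = 69.
Z = 69 is thulium, so the species is ¹⁶⁹Tm.

Tm-169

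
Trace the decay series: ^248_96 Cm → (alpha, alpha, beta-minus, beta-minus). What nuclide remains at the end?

Pu-240

Start: (A, Z) = (248, 96).
After α: (244, 94).
After α: (240, 92).
After β⁻: (240, 93).
After β⁻: (240, 94).
Z = 94 is plutonium.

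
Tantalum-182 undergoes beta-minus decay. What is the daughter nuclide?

W-182

Beta-minus decay: mass number changes by +0, atomic number by +1.
A: 182 = 182; Z: 73 + 1 = 74.
Z = 74 is tungsten, so the daughter is tungsten-182.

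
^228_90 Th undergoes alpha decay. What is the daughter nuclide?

Alpha decay: mass number changes by -4, atomic number by -2.
A: 228 − 4 = 224; Z: 90 − 2 = 88.
Z = 88 is radium, so the daughter is ^224_88 Ra.

Ra-224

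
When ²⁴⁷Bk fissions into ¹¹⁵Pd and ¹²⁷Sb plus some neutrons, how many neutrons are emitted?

5

Conserve mass number: 247 = 115 + 127 + k, so k = 247 − 242 = 5.
Check atomic number: 97 = 46 + 51 + 0 = 97. ✓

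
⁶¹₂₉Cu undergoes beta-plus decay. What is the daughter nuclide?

Beta-plus decay: mass number changes by +0, atomic number by -1.
A: 61 = 61; Z: 29 − 1 = 28.
Z = 28 is nickel, so the daughter is ⁶¹₂₈Ni.

Ni-61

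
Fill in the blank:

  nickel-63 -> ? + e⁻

Cu-63

Conserve mass number: 63 = A + 0, so A = 63.
Conserve atomic number: 28 = Z − 1, so Z = 29.
Z = 29 is copper, so the species is copper-63.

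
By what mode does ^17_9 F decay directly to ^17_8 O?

beta-plus decay or electron capture

ΔA = 17 − 17 = 0; ΔZ = 8 − 9 = -1.
A is unchanged and Z drops by 1 — a proton has become a neutron (β⁺ emission or electron capture).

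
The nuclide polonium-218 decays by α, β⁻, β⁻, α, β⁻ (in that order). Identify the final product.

Bi-210

Start: (A, Z) = (218, 84).
After α: (214, 82).
After β⁻: (214, 83).
After β⁻: (214, 84).
After α: (210, 82).
After β⁻: (210, 83).
Z = 83 is bismuth.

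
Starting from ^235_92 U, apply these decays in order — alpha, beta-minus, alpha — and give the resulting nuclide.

Start: (A, Z) = (235, 92).
After α: (231, 90).
After β⁻: (231, 91).
After α: (227, 89).
Z = 89 is actinium.

Ac-227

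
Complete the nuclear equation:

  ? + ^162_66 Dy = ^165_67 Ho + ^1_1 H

alpha particle

Conserve mass number: A + 162 = 165 + 1, so A = 4.
Conserve atomic number: Z + 66 = 67 + 1, so Z = 2.
A = 4 and Z = 2 is ^4_2 He — an alpha particle.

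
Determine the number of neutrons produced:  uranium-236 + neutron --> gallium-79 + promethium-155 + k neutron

3

Conserve mass number: 237 = 79 + 155 + k, so k = 237 − 234 = 3.
Check atomic number: 92 = 31 + 61 + 0 = 92. ✓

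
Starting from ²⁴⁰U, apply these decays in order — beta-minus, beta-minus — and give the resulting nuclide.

Pu-240

Start: (A, Z) = (240, 92).
After β⁻: (240, 93).
After β⁻: (240, 94).
Z = 94 is plutonium.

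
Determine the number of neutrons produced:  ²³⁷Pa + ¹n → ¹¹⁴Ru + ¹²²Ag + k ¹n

Conserve mass number: 238 = 114 + 122 + k, so k = 238 − 236 = 2.
Check atomic number: 91 = 44 + 47 + 0 = 91. ✓

2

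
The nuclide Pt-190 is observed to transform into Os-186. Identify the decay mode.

alpha decay

ΔA = 186 − 190 = -4; ΔZ = 76 − 78 = -2.
A drops by 4 and Z drops by 2 — the signature of alpha emission.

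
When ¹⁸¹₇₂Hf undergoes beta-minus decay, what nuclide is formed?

Beta-minus decay: mass number changes by +0, atomic number by +1.
A: 181 = 181; Z: 72 + 1 = 73.
Z = 73 is tantalum, so the daughter is ¹⁸¹₇₃Ta.

Ta-181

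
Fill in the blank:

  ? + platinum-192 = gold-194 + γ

deuteron

Conserve mass number: A + 192 = 194 + 0, so A = 2.
Conserve atomic number: Z + 78 = 79 + 0, so Z = 1.
A = 2 and Z = 1 is hydrogen-2 — a deuteron.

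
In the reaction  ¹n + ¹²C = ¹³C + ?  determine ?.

Conserve mass number: 1 + 12 = 13 + A, so A = 0.
Conserve atomic number: 0 + 6 = 6 + Z, so Z = 0.
A = 0 and Z = 0 is γ — a gamma ray.

gamma ray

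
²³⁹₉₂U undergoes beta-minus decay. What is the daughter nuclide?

Beta-minus decay: mass number changes by +0, atomic number by +1.
A: 239 = 239; Z: 92 + 1 = 93.
Z = 93 is neptunium, so the daughter is ²³⁹₉₃Np.

Np-239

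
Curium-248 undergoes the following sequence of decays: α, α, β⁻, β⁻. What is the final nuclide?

Pu-240

Start: (A, Z) = (248, 96).
After α: (244, 94).
After α: (240, 92).
After β⁻: (240, 93).
After β⁻: (240, 94).
Z = 94 is plutonium.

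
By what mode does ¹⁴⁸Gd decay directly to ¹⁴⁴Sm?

alpha decay

ΔA = 144 − 148 = -4; ΔZ = 62 − 64 = -2.
A drops by 4 and Z drops by 2 — the signature of alpha emission.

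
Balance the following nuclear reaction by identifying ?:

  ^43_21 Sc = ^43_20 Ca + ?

positron

Conserve mass number: 43 = 43 + A, so A = 0.
Conserve atomic number: 21 = 20 + Z, so Z = 1.
A = 0 and Z = 1 is ^0_1 e — a positron.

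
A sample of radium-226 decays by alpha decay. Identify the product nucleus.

Alpha decay: mass number changes by -4, atomic number by -2.
A: 226 − 4 = 222; Z: 88 − 2 = 86.
Z = 86 is radon, so the daughter is radon-222.

Rn-222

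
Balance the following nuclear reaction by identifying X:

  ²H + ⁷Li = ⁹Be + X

gamma ray

Conserve mass number: 2 + 7 = 9 + A, so A = 0.
Conserve atomic number: 1 + 3 = 4 + Z, so Z = 0.
A = 0 and Z = 0 is γ — a gamma ray.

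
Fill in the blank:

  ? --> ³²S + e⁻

P-32

Conserve mass number: A = 32 + 0, so A = 32.
Conserve atomic number: Z = 16 − 1, so Z = 15.
Z = 15 is phosphorus, so the species is ³²P.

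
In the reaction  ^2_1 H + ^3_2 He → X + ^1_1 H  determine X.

He-4

Conserve mass number: 2 + 3 = A + 1, so A = 4.
Conserve atomic number: 1 + 2 = Z + 1, so Z = 2.
A = 4 and Z = 2 is ^4_2 He — an alpha particle.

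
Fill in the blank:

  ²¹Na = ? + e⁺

Conserve mass number: 21 = A + 0, so A = 21.
Conserve atomic number: 11 = Z + 1, so Z = 10.
Z = 10 is neon, so the species is ²¹Ne.

Ne-21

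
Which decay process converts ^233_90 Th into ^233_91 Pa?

ΔA = 233 − 233 = 0; ΔZ = 91 − 90 = +1.
A is unchanged and Z rises by 1 — a neutron has become a proton (β⁻ decay).

beta-minus decay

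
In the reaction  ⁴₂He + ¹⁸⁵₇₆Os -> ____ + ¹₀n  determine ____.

Conserve mass number: 4 + 185 = A + 1, so A = 188.
Conserve atomic number: 2 + 76 = Z + 0, so Z = 78.
Z = 78 is platinum, so the species is ¹⁸⁸₇₈Pt.

Pt-188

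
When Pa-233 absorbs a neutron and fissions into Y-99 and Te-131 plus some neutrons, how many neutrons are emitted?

4

Conserve mass number: 234 = 99 + 131 + k, so k = 234 − 230 = 4.
Check atomic number: 91 = 39 + 52 + 0 = 91. ✓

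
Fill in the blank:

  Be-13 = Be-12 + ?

Conserve mass number: 13 = 12 + A, so A = 1.
Conserve atomic number: 4 = 4 + Z, so Z = 0.
A = 1 and Z = 0 is n — a neutron.

neutron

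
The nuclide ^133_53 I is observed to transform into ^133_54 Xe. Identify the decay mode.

beta-minus decay

ΔA = 133 − 133 = 0; ΔZ = 54 − 53 = +1.
A is unchanged and Z rises by 1 — a neutron has become a proton (β⁻ decay).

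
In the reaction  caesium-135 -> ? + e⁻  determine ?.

Conserve mass number: 135 = A + 0, so A = 135.
Conserve atomic number: 55 = Z − 1, so Z = 56.
Z = 56 is barium, so the species is barium-135.

Ba-135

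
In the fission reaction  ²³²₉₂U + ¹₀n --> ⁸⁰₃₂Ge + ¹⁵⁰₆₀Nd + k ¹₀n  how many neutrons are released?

Conserve mass number: 233 = 80 + 150 + k, so k = 233 − 230 = 3.
Check atomic number: 92 = 32 + 60 + 0 = 92. ✓

3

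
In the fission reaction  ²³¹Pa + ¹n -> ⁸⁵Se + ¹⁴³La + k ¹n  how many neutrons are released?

Conserve mass number: 232 = 85 + 143 + k, so k = 232 − 228 = 4.
Check atomic number: 91 = 34 + 57 + 0 = 91. ✓

4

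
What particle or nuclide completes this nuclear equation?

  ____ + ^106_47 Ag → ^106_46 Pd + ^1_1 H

Conserve mass number: A + 106 = 106 + 1, so A = 1.
Conserve atomic number: Z + 47 = 46 + 1, so Z = 0.
A = 1 and Z = 0 is ^1_0 n — a neutron.

neutron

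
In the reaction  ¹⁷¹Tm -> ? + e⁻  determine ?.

Yb-171

Conserve mass number: 171 = A + 0, so A = 171.
Conserve atomic number: 69 = Z − 1, so Z = 70.
Z = 70 is ytterbium, so the species is ¹⁷¹Yb.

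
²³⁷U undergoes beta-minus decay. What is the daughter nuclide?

Np-237

Beta-minus decay: mass number changes by +0, atomic number by +1.
A: 237 = 237; Z: 92 + 1 = 93.
Z = 93 is neptunium, so the daughter is ²³⁷Np.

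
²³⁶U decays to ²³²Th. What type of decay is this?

alpha decay

ΔA = 232 − 236 = -4; ΔZ = 90 − 92 = -2.
A drops by 4 and Z drops by 2 — the signature of alpha emission.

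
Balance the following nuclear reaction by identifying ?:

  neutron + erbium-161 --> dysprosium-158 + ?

Conserve mass number: 1 + 161 = 158 + A, so A = 4.
Conserve atomic number: 0 + 68 = 66 + Z, so Z = 2.
A = 4 and Z = 2 is helium-4 — an alpha particle.

alpha particle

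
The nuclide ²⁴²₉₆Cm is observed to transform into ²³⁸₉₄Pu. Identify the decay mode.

ΔA = 238 − 242 = -4; ΔZ = 94 − 96 = -2.
A drops by 4 and Z drops by 2 — the signature of alpha emission.

alpha decay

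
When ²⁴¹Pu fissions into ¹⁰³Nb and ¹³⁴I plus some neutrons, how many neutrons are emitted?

Conserve mass number: 241 = 103 + 134 + k, so k = 241 − 237 = 4.
Check atomic number: 94 = 41 + 53 + 0 = 94. ✓

4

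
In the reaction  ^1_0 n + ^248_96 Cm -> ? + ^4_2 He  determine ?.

Pu-245

Conserve mass number: 1 + 248 = A + 4, so A = 245.
Conserve atomic number: 0 + 96 = Z + 2, so Z = 94.
Z = 94 is plutonium, so the species is ^245_94 Pu.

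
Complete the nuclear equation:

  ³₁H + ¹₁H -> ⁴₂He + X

Conserve mass number: 3 + 1 = 4 + A, so A = 0.
Conserve atomic number: 1 + 1 = 2 + Z, so Z = 0.
A = 0 and Z = 0 is ⁰₀γ — a gamma ray.

gamma ray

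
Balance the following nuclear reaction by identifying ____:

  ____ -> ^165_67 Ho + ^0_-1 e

Conserve mass number: A = 165 + 0, so A = 165.
Conserve atomic number: Z = 67 − 1, so Z = 66.
Z = 66 is dysprosium, so the species is ^165_66 Dy.

Dy-165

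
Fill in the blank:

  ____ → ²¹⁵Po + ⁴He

Rn-219

Conserve mass number: A = 215 + 4, so A = 219.
Conserve atomic number: Z = 84 + 2, so Z = 86.
Z = 86 is radon, so the species is ²¹⁹Rn.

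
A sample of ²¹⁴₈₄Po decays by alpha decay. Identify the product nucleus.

Alpha decay: mass number changes by -4, atomic number by -2.
A: 214 − 4 = 210; Z: 84 − 2 = 82.
Z = 82 is lead, so the daughter is ²¹⁰₈₂Pb.

Pb-210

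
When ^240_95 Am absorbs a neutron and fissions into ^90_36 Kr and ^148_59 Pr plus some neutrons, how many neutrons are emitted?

3

Conserve mass number: 241 = 90 + 148 + k, so k = 241 − 238 = 3.
Check atomic number: 95 = 36 + 59 + 0 = 95. ✓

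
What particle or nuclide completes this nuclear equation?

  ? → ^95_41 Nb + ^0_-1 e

Zr-95

Conserve mass number: A = 95 + 0, so A = 95.
Conserve atomic number: Z = 41 − 1, so Z = 40.
Z = 40 is zirconium, so the species is ^95_40 Zr.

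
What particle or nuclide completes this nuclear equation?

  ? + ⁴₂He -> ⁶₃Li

deuteron

Conserve mass number: A + 4 = 6, so A = 2.
Conserve atomic number: Z + 2 = 3, so Z = 1.
A = 2 and Z = 1 is ²₁H — a deuteron.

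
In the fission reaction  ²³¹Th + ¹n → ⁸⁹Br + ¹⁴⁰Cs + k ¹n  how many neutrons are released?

Conserve mass number: 232 = 89 + 140 + k, so k = 232 − 229 = 3.
Check atomic number: 90 = 35 + 55 + 0 = 90. ✓

3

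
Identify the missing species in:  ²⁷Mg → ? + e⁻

Conserve mass number: 27 = A + 0, so A = 27.
Conserve atomic number: 12 = Z − 1, so Z = 13.
Z = 13 is aluminium, so the species is ²⁷Al.

Al-27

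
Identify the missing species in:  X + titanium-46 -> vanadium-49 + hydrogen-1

Conserve mass number: A + 46 = 49 + 1, so A = 4.
Conserve atomic number: Z + 22 = 23 + 1, so Z = 2.
A = 4 and Z = 2 is helium-4 — an alpha particle.

alpha particle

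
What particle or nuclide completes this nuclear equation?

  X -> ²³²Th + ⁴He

U-236

Conserve mass number: A = 232 + 4, so A = 236.
Conserve atomic number: Z = 90 + 2, so Z = 92.
Z = 92 is uranium, so the species is ²³⁶U.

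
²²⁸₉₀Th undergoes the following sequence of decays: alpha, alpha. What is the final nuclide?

Start: (A, Z) = (228, 90).
After α: (224, 88).
After α: (220, 86).
Z = 86 is radon.

Rn-220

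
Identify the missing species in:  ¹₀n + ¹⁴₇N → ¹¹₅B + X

alpha particle

Conserve mass number: 1 + 14 = 11 + A, so A = 4.
Conserve atomic number: 0 + 7 = 5 + Z, so Z = 2.
A = 4 and Z = 2 is ⁴₂He — an alpha particle.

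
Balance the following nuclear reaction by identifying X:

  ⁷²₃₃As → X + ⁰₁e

Conserve mass number: 72 = A + 0, so A = 72.
Conserve atomic number: 33 = Z + 1, so Z = 32.
Z = 32 is germanium, so the species is ⁷²₃₂Ge.

Ge-72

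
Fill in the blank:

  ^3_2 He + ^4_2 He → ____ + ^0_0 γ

Conserve mass number: 3 + 4 = A + 0, so A = 7.
Conserve atomic number: 2 + 2 = Z + 0, so Z = 4.
Z = 4 is beryllium, so the species is ^7_4 Be.

Be-7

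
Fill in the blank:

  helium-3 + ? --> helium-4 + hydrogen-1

deuteron

Conserve mass number: 3 + A = 4 + 1, so A = 2.
Conserve atomic number: 2 + Z = 2 + 1, so Z = 1.
A = 2 and Z = 1 is hydrogen-2 — a deuteron.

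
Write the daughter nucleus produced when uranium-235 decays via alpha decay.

Alpha decay: mass number changes by -4, atomic number by -2.
A: 235 − 4 = 231; Z: 92 − 2 = 90.
Z = 90 is thorium, so the daughter is thorium-231.

Th-231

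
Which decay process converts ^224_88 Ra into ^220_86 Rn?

alpha decay

ΔA = 220 − 224 = -4; ΔZ = 86 − 88 = -2.
A drops by 4 and Z drops by 2 — the signature of alpha emission.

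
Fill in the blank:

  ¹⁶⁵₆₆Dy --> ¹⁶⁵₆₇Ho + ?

beta-minus particle

Conserve mass number: 165 = 165 + A, so A = 0.
Conserve atomic number: 66 = 67 + Z, so Z = -1.
A = 0 and Z = -1 is ⁰₋₁e — a beta-minus particle.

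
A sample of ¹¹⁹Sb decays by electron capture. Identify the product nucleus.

Electron capture: mass number changes by +0, atomic number by -1.
A: 119 = 119; Z: 51 − 1 = 50.
Z = 50 is tin, so the daughter is ¹¹⁹Sn.

Sn-119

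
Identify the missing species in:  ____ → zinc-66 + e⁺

Conserve mass number: A = 66 + 0, so A = 66.
Conserve atomic number: Z = 30 + 1, so Z = 31.
Z = 31 is gallium, so the species is gallium-66.

Ga-66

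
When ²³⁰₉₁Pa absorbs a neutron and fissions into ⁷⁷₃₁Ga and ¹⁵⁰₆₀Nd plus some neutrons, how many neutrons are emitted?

4

Conserve mass number: 231 = 77 + 150 + k, so k = 231 − 227 = 4.
Check atomic number: 91 = 31 + 60 + 0 = 91. ✓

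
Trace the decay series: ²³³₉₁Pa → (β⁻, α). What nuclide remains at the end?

Start: (A, Z) = (233, 91).
After β⁻: (233, 92).
After α: (229, 90).
Z = 90 is thorium.

Th-229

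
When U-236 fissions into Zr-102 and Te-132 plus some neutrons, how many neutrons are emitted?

Conserve mass number: 236 = 102 + 132 + k, so k = 236 − 234 = 2.
Check atomic number: 92 = 40 + 52 + 0 = 92. ✓

2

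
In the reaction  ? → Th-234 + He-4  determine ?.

U-238

Conserve mass number: A = 234 + 4, so A = 238.
Conserve atomic number: Z = 90 + 2, so Z = 92.
Z = 92 is uranium, so the species is U-238.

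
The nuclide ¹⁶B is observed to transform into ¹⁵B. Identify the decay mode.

neutron emission

ΔA = 15 − 16 = -1; ΔZ = 5 − 5 = +0.
A drops by 1 with Z unchanged — a neutron was emitted.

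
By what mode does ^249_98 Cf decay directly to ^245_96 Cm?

ΔA = 245 − 249 = -4; ΔZ = 96 − 98 = -2.
A drops by 4 and Z drops by 2 — the signature of alpha emission.

alpha decay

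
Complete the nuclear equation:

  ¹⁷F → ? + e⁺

Conserve mass number: 17 = A + 0, so A = 17.
Conserve atomic number: 9 = Z + 1, so Z = 8.
Z = 8 is oxygen, so the species is ¹⁷O.

O-17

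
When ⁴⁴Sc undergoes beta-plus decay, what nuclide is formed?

Ca-44

Beta-plus decay: mass number changes by +0, atomic number by -1.
A: 44 = 44; Z: 21 − 1 = 20.
Z = 20 is calcium, so the daughter is ⁴⁴Ca.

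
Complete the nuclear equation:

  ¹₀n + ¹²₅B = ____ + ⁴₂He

Conserve mass number: 1 + 12 = A + 4, so A = 9.
Conserve atomic number: 0 + 5 = Z + 2, so Z = 3.
Z = 3 is lithium, so the species is ⁹₃Li.

Li-9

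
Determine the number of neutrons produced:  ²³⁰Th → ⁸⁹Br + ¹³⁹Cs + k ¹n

Conserve mass number: 230 = 89 + 139 + k, so k = 230 − 228 = 2.
Check atomic number: 90 = 35 + 55 + 0 = 90. ✓

2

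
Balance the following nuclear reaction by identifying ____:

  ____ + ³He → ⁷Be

alpha particle

Conserve mass number: A + 3 = 7, so A = 4.
Conserve atomic number: Z + 2 = 4, so Z = 2.
A = 4 and Z = 2 is ⁴He — an alpha particle.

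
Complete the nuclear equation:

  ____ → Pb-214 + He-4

Conserve mass number: A = 214 + 4, so A = 218.
Conserve atomic number: Z = 82 + 2, so Z = 84.
Z = 84 is polonium, so the species is Po-218.

Po-218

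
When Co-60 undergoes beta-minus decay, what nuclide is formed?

Ni-60

Beta-minus decay: mass number changes by +0, atomic number by +1.
A: 60 = 60; Z: 27 + 1 = 28.
Z = 28 is nickel, so the daughter is Ni-60.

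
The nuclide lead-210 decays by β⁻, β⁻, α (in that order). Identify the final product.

Pb-206

Start: (A, Z) = (210, 82).
After β⁻: (210, 83).
After β⁻: (210, 84).
After α: (206, 82).
Z = 82 is lead.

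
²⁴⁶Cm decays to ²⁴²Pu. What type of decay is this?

alpha decay

ΔA = 242 − 246 = -4; ΔZ = 94 − 96 = -2.
A drops by 4 and Z drops by 2 — the signature of alpha emission.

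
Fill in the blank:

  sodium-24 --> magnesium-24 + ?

beta-minus particle

Conserve mass number: 24 = 24 + A, so A = 0.
Conserve atomic number: 11 = 12 + Z, so Z = -1.
A = 0 and Z = -1 is e⁻ — a beta-minus particle.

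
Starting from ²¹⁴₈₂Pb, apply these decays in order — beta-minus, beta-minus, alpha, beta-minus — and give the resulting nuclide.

Bi-210

Start: (A, Z) = (214, 82).
After β⁻: (214, 83).
After β⁻: (214, 84).
After α: (210, 82).
After β⁻: (210, 83).
Z = 83 is bismuth.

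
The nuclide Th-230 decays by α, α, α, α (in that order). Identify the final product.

Start: (A, Z) = (230, 90).
After α: (226, 88).
After α: (222, 86).
After α: (218, 84).
After α: (214, 82).
Z = 82 is lead.

Pb-214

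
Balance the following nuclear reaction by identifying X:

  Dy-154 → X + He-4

Gd-150

Conserve mass number: 154 = A + 4, so A = 150.
Conserve atomic number: 66 = Z + 2, so Z = 64.
Z = 64 is gadolinium, so the species is Gd-150.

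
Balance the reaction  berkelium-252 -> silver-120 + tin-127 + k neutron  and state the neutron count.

Conserve mass number: 252 = 120 + 127 + k, so k = 252 − 247 = 5.
Check atomic number: 97 = 47 + 50 + 0 = 97. ✓

5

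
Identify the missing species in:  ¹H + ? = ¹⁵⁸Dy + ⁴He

Conserve mass number: 1 + A = 158 + 4, so A = 161.
Conserve atomic number: 1 + Z = 66 + 2, so Z = 67.
Z = 67 is holmium, so the species is ¹⁶¹Ho.

Ho-161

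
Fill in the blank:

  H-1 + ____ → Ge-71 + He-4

As-74

Conserve mass number: 1 + A = 71 + 4, so A = 74.
Conserve atomic number: 1 + Z = 32 + 2, so Z = 33.
Z = 33 is arsenic, so the species is As-74.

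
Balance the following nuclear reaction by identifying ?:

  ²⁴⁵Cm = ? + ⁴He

Conserve mass number: 245 = A + 4, so A = 241.
Conserve atomic number: 96 = Z + 2, so Z = 94.
Z = 94 is plutonium, so the species is ²⁴¹Pu.

Pu-241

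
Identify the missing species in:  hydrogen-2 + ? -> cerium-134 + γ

Conserve mass number: 2 + A = 134 + 0, so A = 132.
Conserve atomic number: 1 + Z = 58 + 0, so Z = 57.
Z = 57 is lanthanum, so the species is lanthanum-132.

La-132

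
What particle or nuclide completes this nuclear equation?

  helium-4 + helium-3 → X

Conserve mass number: 4 + 3 = A, so A = 7.
Conserve atomic number: 2 + 2 = Z, so Z = 4.
Z = 4 is beryllium, so the species is beryllium-7.

Be-7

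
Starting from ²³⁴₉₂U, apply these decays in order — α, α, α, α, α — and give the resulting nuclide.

Start: (A, Z) = (234, 92).
After α: (230, 90).
After α: (226, 88).
After α: (222, 86).
After α: (218, 84).
After α: (214, 82).
Z = 82 is lead.

Pb-214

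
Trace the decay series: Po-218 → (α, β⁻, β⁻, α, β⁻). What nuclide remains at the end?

Bi-210

Start: (A, Z) = (218, 84).
After α: (214, 82).
After β⁻: (214, 83).
After β⁻: (214, 84).
After α: (210, 82).
After β⁻: (210, 83).
Z = 83 is bismuth.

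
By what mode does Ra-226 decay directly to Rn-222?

ΔA = 222 − 226 = -4; ΔZ = 86 − 88 = -2.
A drops by 4 and Z drops by 2 — the signature of alpha emission.

alpha decay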